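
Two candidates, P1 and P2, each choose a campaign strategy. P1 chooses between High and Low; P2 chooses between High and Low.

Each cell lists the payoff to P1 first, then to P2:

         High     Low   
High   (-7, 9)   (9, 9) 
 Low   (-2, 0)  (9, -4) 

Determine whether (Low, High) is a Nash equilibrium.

At (Low, High), P1 earns -2; switching to High would give -7, so P1 has no profitable deviation.
P2 earns 0; switching to Low would give -4, so P2 has no profitable deviation.
Neither player can gain by a unilateral deviation, so this profile is a Nash equilibrium.

Yes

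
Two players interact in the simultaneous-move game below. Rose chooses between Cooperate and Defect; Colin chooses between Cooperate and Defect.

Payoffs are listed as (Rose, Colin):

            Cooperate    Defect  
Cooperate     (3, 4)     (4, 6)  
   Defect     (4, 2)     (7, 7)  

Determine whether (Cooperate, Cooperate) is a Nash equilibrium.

At (Cooperate, Cooperate), Rose earns 3; switching to Defect would give 4, so Rose would deviate.
Colin earns 4; switching to Defect would give 6, so Colin would deviate.
Since at least one player can profitably deviate, this is not a Nash equilibrium.

No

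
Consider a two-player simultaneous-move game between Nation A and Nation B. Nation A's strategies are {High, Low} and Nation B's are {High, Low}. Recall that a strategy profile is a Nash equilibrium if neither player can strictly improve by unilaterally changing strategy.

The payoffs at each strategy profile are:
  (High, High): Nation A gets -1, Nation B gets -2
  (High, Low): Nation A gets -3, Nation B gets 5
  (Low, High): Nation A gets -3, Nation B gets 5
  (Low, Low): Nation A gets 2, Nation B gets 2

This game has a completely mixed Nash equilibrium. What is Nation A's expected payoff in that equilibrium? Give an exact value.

-11/7

First find y, the probability Nation B plays High, from Nation A's indifference between High and Low: −y − 3(1−y) = −3y + 2(1−y), giving y = 5/7.
Since Nation A is indifferent in equilibrium, Nation A's expected payoff equals the payoff from either row against (5/7, 2/7). Using High: −(5/7) − 3(2/7) = -11/7.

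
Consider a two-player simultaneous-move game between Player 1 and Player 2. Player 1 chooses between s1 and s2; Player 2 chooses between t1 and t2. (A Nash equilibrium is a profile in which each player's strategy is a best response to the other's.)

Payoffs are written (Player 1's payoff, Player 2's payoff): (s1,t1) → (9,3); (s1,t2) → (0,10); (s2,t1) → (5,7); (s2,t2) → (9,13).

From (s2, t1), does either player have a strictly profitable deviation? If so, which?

Both

Player 1 at (s2, t1) earns 5; deviating to s1 yields 9 — a strict improvement.
Player 2 earns 7; deviating to t2 yields 13 — a strict improvement.
Both Player 1 and Player 2 have strictly profitable deviations.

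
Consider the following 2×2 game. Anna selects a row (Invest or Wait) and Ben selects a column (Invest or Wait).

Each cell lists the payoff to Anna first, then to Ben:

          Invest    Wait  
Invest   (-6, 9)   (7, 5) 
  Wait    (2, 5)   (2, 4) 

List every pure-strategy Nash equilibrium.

(Wait, Invest)

(Invest, Invest): Anna prefers Wait (2 > -6) — not an equilibrium.
(Invest, Wait): Ben prefers Invest (9 > 5) — not an equilibrium.
(Wait, Invest): Anna gets 2 ≥ -6 from Invest, and Ben gets 5 ≥ 4 from Wait — Nash equilibrium.
(Wait, Wait): Anna prefers Invest (7 > 2); Ben prefers Invest (5 > 4) — not an equilibrium.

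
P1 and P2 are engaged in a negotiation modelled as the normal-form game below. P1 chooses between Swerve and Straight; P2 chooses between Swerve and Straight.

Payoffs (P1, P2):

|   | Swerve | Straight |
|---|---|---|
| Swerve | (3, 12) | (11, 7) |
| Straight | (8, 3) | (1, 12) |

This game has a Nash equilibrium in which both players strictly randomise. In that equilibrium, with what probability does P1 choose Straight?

5/14

Let r be the probability that P1 plays Swerve. In a completely mixed equilibrium, P2 must be indifferent between Swerve and Straight.
P2's expected payoff from Swerve is 12r + 3(1−r); from Straight it is 7r + 12(1−r).
Setting these equal: 9r + 3 = −5r + 12, so r = 9/14.
Therefore P1 plays Straight with probability 1 − 9/14 = 5/14.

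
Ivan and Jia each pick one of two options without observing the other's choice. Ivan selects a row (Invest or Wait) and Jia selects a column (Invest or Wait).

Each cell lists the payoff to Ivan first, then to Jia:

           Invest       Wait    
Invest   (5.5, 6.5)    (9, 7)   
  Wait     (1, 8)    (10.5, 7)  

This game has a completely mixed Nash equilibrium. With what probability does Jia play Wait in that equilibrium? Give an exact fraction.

Let y be the probability that Jia plays Invest. In a completely mixed equilibrium, Ivan must be indifferent between Invest and Wait.
Ivan's expected payoff from Invest is 5.5y + 9(1−y); from Wait it is y + 10.5(1−y).
Setting these equal: −3.5y + 9 = −9.5y + 10.5, so y = 1/4.
Therefore Jia plays Wait with probability 1 − 1/4 = 3/4.

3/4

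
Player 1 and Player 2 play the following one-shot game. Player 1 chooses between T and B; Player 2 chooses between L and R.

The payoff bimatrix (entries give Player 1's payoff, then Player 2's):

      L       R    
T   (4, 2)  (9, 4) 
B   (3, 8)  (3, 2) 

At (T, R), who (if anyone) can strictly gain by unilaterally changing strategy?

Player 1 at (T, R) earns 9; deviating to B yields 3 — not better.
Player 2 earns 4; deviating to L yields 2 — not better.
Neither player can strictly improve; the profile is a Nash equilibrium.

Neither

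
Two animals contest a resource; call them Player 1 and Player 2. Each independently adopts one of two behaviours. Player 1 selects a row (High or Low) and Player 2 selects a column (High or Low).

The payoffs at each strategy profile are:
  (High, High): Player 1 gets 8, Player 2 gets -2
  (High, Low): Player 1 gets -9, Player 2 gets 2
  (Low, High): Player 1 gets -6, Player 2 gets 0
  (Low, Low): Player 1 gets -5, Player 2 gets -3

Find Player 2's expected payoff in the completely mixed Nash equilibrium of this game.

-6/7

First find x, the probability Player 1 plays High, from Player 2's indifference between High and Low: −2x = 2x − 3(1−x), giving x = 3/7.
Since Player 2 is indifferent in equilibrium, Player 2's expected payoff equals the payoff from either column against (3/7, 4/7). Using High: −2(3/7) = -6/7.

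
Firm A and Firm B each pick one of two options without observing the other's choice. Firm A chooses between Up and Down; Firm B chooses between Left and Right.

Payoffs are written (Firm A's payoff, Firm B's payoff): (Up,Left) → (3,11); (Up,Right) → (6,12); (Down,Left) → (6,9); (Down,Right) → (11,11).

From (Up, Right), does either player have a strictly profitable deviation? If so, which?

Firm A at (Up, Right) earns 6; deviating to Down yields 11 — a strict improvement.
Firm B earns 12; deviating to Left yields 11 — not better.
Only Firm A has a strictly profitable deviation.

Firm A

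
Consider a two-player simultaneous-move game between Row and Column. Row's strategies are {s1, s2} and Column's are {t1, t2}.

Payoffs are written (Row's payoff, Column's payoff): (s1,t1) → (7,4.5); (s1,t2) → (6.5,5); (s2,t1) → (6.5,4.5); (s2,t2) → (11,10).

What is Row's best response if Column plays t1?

s1

Against t1, Row earns 7 from s1 and 6.5 from s2.
So s1 is the best response.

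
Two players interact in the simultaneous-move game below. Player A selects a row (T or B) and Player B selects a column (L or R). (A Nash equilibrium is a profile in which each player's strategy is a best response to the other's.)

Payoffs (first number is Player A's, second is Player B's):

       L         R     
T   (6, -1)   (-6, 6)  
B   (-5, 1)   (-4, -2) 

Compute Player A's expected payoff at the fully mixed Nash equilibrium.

First find q, the probability Player B plays L, from Player A's indifference between T and B: 6q − 6(1−q) = −5q − 4(1−q), giving q = 2/13.
Since Player A is indifferent in equilibrium, Player A's expected payoff equals the payoff from either row against (2/13, 11/13). Using T: 6(2/13) − 6(11/13) = -54/13.

-54/13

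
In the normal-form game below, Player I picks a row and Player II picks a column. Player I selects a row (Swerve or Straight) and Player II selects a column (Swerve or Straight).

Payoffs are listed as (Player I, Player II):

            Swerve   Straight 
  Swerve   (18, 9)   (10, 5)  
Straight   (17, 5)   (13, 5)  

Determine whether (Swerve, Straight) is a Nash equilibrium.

No

At (Swerve, Straight), Player I earns 10; switching to Straight would give 13, so Player I would deviate.
Player II earns 5; switching to Swerve would give 9, so Player II would deviate.
Since at least one player can profitably deviate, this is not a Nash equilibrium.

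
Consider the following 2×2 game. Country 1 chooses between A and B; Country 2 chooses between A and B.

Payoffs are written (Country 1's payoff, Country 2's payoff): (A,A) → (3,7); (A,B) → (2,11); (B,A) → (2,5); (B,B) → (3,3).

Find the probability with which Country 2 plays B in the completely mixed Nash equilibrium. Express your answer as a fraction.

1/2

Let c be the probability that Country 2 plays A. In a completely mixed equilibrium, Country 1 must be indifferent between A and B.
Country 1's expected payoff from A is 3c + 2(1−c); from B it is 2c + 3(1−c).
Setting these equal: c + 2 = −c + 3, so c = 1/2.
Therefore Country 2 plays B with probability 1 − 1/2 = 1/2.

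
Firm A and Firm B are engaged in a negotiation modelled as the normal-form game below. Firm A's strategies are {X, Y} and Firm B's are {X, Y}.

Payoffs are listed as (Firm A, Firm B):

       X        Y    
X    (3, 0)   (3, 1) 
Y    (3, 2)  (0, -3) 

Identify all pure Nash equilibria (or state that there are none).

(X, X): Firm B prefers Y (1 > 0) — not an equilibrium.
(X, Y): Firm A gets 3 ≥ 0 from Y, and Firm B gets 1 ≥ 0 from X — Nash equilibrium.
(Y, X): Firm A gets 3 ≥ 3 from X, and Firm B gets 2 ≥ -3 from Y — Nash equilibrium.
(Y, Y): Firm A prefers X (3 > 0); Firm B prefers X (2 > -3) — not an equilibrium.

(X, Y) and (Y, X)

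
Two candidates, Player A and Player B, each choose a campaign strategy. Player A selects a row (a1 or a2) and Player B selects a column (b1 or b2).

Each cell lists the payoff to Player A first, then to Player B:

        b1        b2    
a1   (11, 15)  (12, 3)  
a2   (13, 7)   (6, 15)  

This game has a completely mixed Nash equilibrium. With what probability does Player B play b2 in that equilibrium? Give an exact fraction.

1/4

Let c be the probability that Player B plays b1. In a completely mixed equilibrium, Player A must be indifferent between a1 and a2.
Player A's expected payoff from a1 is 11c + 12(1−c); from a2 it is 13c + 6(1−c).
Setting these equal: −c + 12 = 7c + 6, so c = 3/4.
Therefore Player B plays b2 with probability 1 − 3/4 = 1/4.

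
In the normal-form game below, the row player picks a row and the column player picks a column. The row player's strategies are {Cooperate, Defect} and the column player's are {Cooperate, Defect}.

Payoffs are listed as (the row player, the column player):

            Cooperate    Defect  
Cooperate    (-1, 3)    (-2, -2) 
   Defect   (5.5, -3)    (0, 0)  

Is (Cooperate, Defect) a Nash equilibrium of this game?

At (Cooperate, Defect), the row player earns -2; switching to Defect would give 0, so the row player would deviate.
The column player earns -2; switching to Cooperate would give 3, so the column player would deviate.
Since at least one player can profitably deviate, this is not a Nash equilibrium.

No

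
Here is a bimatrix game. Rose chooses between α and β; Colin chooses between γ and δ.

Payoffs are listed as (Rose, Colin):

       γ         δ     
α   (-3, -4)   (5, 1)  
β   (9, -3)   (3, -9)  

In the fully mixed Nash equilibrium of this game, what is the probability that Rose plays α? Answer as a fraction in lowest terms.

Let x be the probability that Rose plays α. In a completely mixed equilibrium, Colin must be indifferent between γ and δ.
Colin's expected payoff from γ is −4x − 3(1−x); from δ it is x − 9(1−x).
Setting these equal: −x − 3 = 10x − 9, so x = 6/11.

6/11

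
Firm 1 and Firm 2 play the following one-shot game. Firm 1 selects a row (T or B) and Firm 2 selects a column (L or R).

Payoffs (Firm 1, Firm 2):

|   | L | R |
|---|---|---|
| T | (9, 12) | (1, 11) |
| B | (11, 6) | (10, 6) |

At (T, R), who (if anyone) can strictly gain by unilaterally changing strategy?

Both

Firm 1 at (T, R) earns 1; deviating to B yields 10 — a strict improvement.
Firm 2 earns 11; deviating to L yields 12 — a strict improvement.
Both Firm 1 and Firm 2 have strictly profitable deviations.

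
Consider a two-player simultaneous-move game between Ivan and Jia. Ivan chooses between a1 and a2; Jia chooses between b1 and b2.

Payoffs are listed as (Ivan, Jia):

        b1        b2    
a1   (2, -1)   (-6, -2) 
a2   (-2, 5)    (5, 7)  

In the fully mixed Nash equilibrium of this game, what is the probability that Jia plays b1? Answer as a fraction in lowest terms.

11/15

Let y be the probability that Jia plays b1. In a completely mixed equilibrium, Ivan must be indifferent between a1 and a2.
Ivan's expected payoff from a1 is 2y − 6(1−y); from a2 it is −2y + 5(1−y).
Setting these equal: 8y − 6 = −7y + 5, so y = 11/15.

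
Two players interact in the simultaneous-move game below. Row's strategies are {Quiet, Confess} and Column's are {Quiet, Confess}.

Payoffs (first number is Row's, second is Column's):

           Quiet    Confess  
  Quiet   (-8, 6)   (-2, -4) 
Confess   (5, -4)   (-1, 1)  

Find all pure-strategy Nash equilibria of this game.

(Quiet, Quiet): Row prefers Confess (5 > -8) — not an equilibrium.
(Quiet, Confess): Row prefers Confess (-1 > -2); Column prefers Quiet (6 > -4) — not an equilibrium.
(Confess, Quiet): Column prefers Confess (1 > -4) — not an equilibrium.
(Confess, Confess): Row gets -1 ≥ -2 from Quiet, and Column gets 1 ≥ -4 from Quiet — Nash equilibrium.

(Confess, Confess)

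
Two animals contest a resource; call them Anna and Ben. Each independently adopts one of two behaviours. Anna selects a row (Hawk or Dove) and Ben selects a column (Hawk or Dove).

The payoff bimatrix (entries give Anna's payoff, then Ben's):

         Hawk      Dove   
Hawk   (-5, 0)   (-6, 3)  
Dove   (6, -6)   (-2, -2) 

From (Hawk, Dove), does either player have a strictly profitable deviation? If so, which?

Anna

Anna at (Hawk, Dove) earns -6; deviating to Dove yields -2 — a strict improvement.
Ben earns 3; deviating to Hawk yields 0 — not better.
Only Anna has a strictly profitable deviation.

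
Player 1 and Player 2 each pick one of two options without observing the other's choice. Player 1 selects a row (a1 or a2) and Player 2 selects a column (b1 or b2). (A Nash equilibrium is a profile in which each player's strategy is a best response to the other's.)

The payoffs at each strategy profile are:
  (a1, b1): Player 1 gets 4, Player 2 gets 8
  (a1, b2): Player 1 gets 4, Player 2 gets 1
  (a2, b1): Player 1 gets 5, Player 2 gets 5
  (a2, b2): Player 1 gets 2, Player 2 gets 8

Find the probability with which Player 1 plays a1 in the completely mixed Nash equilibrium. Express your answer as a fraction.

Let p be the probability that Player 1 plays a1. In a completely mixed equilibrium, Player 2 must be indifferent between b1 and b2.
Player 2's expected payoff from b1 is 8p + 5(1−p); from b2 it is p + 8(1−p).
Setting these equal: 3p + 5 = −7p + 8, so p = 3/10.

3/10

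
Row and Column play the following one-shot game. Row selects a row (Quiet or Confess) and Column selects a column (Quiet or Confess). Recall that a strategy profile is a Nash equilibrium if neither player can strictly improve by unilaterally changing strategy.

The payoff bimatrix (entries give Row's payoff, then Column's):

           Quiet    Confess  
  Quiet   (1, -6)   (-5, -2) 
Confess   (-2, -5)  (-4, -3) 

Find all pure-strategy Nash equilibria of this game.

(Confess, Confess)

(Quiet, Quiet): Column prefers Confess (-2 > -6) — not an equilibrium.
(Quiet, Confess): Row prefers Confess (-4 > -5) — not an equilibrium.
(Confess, Quiet): Row prefers Quiet (1 > -2); Column prefers Confess (-3 > -5) — not an equilibrium.
(Confess, Confess): Row gets -4 ≥ -5 from Quiet, and Column gets -3 ≥ -5 from Quiet — Nash equilibrium.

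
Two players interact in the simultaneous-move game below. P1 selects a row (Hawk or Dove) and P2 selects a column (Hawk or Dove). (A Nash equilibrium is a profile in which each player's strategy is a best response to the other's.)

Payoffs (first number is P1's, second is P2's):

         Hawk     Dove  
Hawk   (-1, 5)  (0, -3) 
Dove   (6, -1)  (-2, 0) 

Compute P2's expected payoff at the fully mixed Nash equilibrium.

First find p, the probability P1 plays Hawk, from P2's indifference between Hawk and Dove: 5p − (1−p) = −3p, giving p = 1/9.
Since P2 is indifferent in equilibrium, P2's expected payoff equals the payoff from either column against (1/9, 8/9). Using Hawk: 5(1/9) − (8/9) = -1/3.

-1/3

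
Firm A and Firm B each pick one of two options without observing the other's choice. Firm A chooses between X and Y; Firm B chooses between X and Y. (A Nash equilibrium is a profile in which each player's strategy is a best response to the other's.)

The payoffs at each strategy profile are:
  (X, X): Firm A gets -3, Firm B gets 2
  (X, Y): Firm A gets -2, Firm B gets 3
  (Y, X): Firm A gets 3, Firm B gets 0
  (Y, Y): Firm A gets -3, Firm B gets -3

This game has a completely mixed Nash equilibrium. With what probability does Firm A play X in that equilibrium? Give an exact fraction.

Let p be the probability that Firm A plays X. In a completely mixed equilibrium, Firm B must be indifferent between X and Y.
Firm B's expected payoff from X is 2p; from Y it is 3p − 3(1−p).
Setting these equal: 2p = 6p − 3, so p = 3/4.

3/4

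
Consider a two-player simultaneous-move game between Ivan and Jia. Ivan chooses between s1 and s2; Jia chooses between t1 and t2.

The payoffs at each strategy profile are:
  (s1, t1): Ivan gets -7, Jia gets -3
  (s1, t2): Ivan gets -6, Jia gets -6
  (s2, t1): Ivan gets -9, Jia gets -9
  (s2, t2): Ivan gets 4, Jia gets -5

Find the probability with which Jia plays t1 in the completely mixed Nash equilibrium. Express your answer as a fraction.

5/6

Let y be the probability that Jia plays t1. In a completely mixed equilibrium, Ivan must be indifferent between s1 and s2.
Ivan's expected payoff from s1 is −7y − 6(1−y); from s2 it is −9y + 4(1−y).
Setting these equal: −y − 6 = −13y + 4, so y = 5/6.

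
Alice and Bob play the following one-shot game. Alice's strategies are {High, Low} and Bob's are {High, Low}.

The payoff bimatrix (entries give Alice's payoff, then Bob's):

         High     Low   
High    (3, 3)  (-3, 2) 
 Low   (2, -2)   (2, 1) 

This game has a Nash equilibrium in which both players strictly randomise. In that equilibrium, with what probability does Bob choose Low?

Let q be the probability that Bob plays High. In a completely mixed equilibrium, Alice must be indifferent between High and Low.
Alice's expected payoff from High is 3q − 3(1−q); from Low it is 2q + 2(1−q).
Setting these equal: 6q − 3 = 2, so q = 5/6.
Therefore Bob plays Low with probability 1 − 5/6 = 1/6.

1/6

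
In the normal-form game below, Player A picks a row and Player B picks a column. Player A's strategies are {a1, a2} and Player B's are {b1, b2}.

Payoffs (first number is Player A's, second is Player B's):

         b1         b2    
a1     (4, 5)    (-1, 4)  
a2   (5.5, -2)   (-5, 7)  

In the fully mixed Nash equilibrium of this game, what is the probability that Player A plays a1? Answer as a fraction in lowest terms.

Let p be the probability that Player A plays a1. In a completely mixed equilibrium, Player B must be indifferent between b1 and b2.
Player B's expected payoff from b1 is 5p − 2(1−p); from b2 it is 4p + 7(1−p).
Setting these equal: 7p − 2 = −3p + 7, so p = 9/10.

9/10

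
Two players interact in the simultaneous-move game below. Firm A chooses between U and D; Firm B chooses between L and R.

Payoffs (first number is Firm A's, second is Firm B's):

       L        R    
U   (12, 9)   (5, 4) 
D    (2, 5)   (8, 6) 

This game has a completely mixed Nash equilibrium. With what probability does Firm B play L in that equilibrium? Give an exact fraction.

Let y be the probability that Firm B plays L. In a completely mixed equilibrium, Firm A must be indifferent between U and D.
Firm A's expected payoff from U is 12y + 5(1−y); from D it is 2y + 8(1−y).
Setting these equal: 7y + 5 = −6y + 8, so y = 3/13.

3/13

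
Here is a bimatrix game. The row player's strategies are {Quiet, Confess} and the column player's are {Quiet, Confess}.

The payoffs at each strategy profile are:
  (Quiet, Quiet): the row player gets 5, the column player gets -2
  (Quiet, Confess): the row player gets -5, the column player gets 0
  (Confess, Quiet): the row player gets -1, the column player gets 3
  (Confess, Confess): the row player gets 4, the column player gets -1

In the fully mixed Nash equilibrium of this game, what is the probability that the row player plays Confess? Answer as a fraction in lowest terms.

Let p be the probability that the row player plays Quiet. In a completely mixed equilibrium, the column player must be indifferent between Quiet and Confess.
The column player's expected payoff from Quiet is −2p + 3(1−p); from Confess it is −(1−p).
Setting these equal: −5p + 3 = p − 1, so p = 2/3.
Therefore the row player plays Confess with probability 1 − 2/3 = 1/3.

1/3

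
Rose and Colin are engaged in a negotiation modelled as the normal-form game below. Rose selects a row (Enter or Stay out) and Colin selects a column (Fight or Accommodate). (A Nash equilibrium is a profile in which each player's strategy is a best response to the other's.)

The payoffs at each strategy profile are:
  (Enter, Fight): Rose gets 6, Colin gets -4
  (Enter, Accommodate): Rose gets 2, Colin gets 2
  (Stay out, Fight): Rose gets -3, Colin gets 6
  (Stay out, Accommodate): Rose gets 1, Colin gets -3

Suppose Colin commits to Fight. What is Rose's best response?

Against Fight, Rose earns 6 from Enter and -3 from Stay out.
So Enter is the best response.

Enter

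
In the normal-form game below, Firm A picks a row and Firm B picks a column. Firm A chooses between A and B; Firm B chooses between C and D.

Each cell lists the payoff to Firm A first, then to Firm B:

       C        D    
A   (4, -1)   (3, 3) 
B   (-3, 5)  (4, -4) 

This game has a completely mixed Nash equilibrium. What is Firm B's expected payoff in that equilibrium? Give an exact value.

First find x, the probability Firm A plays A, from Firm B's indifference between C and D: −x + 5(1−x) = 3x − 4(1−x), giving x = 9/13.
Since Firm B is indifferent in equilibrium, Firm B's expected payoff equals the payoff from either column against (9/13, 4/13). Using C: −(9/13) + 5(4/13) = 11/13.

11/13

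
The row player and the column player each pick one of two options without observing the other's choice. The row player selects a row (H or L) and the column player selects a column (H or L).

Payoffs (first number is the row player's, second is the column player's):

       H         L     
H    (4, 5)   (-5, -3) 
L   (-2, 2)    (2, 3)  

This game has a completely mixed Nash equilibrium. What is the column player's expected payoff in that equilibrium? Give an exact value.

First find x, the probability the row player plays H, from the column player's indifference between H and L: 5x + 2(1−x) = −3x + 3(1−x), giving x = 1/9.
Since the column player is indifferent in equilibrium, the column player's expected payoff equals the payoff from either column against (1/9, 8/9). Using H: 5(1/9) + 2(8/9) = 7/3.

7/3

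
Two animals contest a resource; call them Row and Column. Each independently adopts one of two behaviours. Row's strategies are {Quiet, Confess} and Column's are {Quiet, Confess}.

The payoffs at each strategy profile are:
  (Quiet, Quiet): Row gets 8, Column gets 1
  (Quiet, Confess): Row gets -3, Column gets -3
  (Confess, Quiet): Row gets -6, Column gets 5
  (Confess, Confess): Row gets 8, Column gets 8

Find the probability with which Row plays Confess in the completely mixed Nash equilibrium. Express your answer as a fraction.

4/7

Let x be the probability that Row plays Quiet. In a completely mixed equilibrium, Column must be indifferent between Quiet and Confess.
Column's expected payoff from Quiet is x + 5(1−x); from Confess it is −3x + 8(1−x).
Setting these equal: −4x + 5 = −11x + 8, so x = 3/7.
Therefore Row plays Confess with probability 1 − 3/7 = 4/7.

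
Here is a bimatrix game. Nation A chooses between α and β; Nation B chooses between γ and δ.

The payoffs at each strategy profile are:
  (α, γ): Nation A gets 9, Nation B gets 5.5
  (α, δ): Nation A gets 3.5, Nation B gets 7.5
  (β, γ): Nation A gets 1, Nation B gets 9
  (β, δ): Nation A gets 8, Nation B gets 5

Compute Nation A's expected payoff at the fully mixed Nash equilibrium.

First find q, the probability Nation B plays γ, from Nation A's indifference between α and β: 9q + 3.5(1−q) = q + 8(1−q), giving q = 9/25.
Since Nation A is indifferent in equilibrium, Nation A's expected payoff equals the payoff from either row against (9/25, 16/25). Using α: 9(9/25) + 3.5(16/25) = 137/25.

137/25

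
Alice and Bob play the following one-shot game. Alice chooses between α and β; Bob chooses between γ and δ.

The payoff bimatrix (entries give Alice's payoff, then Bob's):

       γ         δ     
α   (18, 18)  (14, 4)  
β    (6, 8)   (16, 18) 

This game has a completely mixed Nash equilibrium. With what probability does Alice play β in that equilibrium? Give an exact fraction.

7/12

Let r be the probability that Alice plays α. In a completely mixed equilibrium, Bob must be indifferent between γ and δ.
Bob's expected payoff from γ is 18r + 8(1−r); from δ it is 4r + 18(1−r).
Setting these equal: 10r + 8 = −14r + 18, so r = 5/12.
Therefore Alice plays β with probability 1 − 5/12 = 7/12.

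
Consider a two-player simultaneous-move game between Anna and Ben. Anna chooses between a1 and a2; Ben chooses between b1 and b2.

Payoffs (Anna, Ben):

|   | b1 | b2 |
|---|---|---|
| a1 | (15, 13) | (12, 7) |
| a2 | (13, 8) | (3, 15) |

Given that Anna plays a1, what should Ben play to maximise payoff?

Against a1, Ben earns 13 from b1 and 7 from b2.
So b1 is the best response.

b1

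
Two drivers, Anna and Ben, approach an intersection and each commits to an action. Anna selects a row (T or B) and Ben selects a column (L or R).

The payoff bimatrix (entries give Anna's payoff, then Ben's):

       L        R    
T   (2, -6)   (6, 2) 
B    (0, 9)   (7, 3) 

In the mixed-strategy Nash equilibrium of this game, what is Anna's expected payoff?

14/3

First find q, the probability Ben plays L, from Anna's indifference between T and B: 2q + 6(1−q) = 7(1−q), giving q = 1/3.
Since Anna is indifferent in equilibrium, Anna's expected payoff equals the payoff from either row against (1/3, 2/3). Using T: 2(1/3) + 6(2/3) = 14/3.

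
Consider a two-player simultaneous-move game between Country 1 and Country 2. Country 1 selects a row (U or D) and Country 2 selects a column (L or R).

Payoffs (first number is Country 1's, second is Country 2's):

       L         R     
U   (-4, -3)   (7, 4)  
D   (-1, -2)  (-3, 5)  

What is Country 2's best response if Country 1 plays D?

R

Against D, Country 2 earns -2 from L and 5 from R.
So R is the best response.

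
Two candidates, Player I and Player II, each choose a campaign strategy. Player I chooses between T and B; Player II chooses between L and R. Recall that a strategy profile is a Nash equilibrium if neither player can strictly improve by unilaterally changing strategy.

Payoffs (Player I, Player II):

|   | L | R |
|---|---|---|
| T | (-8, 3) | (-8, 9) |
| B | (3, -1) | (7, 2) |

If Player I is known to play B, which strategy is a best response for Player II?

R

Against B, Player II earns -1 from L and 2 from R.
So R is the best response.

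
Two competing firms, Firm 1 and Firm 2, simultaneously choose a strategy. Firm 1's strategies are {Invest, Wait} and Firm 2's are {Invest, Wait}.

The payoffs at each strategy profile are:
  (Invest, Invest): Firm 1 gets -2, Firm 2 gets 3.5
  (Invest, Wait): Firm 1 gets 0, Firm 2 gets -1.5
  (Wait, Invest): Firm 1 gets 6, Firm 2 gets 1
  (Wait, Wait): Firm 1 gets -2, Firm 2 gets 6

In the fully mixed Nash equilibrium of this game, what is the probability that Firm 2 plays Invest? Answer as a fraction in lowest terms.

Let c be the probability that Firm 2 plays Invest. In a completely mixed equilibrium, Firm 1 must be indifferent between Invest and Wait.
Firm 1's expected payoff from Invest is −2c; from Wait it is 6c − 2(1−c).
Setting these equal: −2c = 8c − 2, so c = 1/5.

1/5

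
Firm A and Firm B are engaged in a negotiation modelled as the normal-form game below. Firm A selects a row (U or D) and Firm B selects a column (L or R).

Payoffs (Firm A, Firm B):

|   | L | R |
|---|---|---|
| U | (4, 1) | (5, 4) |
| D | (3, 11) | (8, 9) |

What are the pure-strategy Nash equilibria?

(U, L): Firm B prefers R (4 > 1) — not an equilibrium.
(U, R): Firm A prefers D (8 > 5) — not an equilibrium.
(D, L): Firm A prefers U (4 > 3) — not an equilibrium.
(D, R): Firm B prefers L (11 > 9) — not an equilibrium.

none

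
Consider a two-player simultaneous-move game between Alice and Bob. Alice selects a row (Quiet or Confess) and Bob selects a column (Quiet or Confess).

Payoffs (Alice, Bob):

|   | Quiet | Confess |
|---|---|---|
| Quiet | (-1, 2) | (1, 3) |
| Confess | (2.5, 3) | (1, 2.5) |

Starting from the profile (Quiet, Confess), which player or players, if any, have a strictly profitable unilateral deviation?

Neither

Alice at (Quiet, Confess) earns 1; deviating to Confess yields 1 — not better.
Bob earns 3; deviating to Quiet yields 2 — not better.
Neither player can strictly improve; the profile is a Nash equilibrium.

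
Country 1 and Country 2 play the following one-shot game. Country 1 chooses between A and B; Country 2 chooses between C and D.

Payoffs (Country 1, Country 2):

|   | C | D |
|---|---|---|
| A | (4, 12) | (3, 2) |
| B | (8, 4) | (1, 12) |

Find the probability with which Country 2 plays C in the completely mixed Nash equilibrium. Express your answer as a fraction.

Let q be the probability that Country 2 plays C. In a completely mixed equilibrium, Country 1 must be indifferent between A and B.
Country 1's expected payoff from A is 4q + 3(1−q); from B it is 8q + (1−q).
Setting these equal: q + 3 = 7q + 1, so q = 1/3.

1/3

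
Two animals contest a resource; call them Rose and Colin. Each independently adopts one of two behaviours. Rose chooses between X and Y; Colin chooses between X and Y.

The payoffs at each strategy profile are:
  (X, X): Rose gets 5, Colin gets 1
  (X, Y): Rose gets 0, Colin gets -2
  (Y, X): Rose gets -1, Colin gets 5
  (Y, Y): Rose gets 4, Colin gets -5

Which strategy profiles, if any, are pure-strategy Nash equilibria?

(X, X)

(X, X): Rose gets 5 ≥ -1 from Y, and Colin gets 1 ≥ -2 from Y — Nash equilibrium.
(X, Y): Rose prefers Y (4 > 0); Colin prefers X (1 > -2) — not an equilibrium.
(Y, X): Rose prefers X (5 > -1) — not an equilibrium.
(Y, Y): Colin prefers X (5 > -5) — not an equilibrium.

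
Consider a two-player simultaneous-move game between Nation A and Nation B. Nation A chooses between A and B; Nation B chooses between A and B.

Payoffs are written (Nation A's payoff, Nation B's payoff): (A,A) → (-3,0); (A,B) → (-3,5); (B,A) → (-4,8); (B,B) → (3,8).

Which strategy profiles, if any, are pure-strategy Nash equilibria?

(B, B)

(A, A): Nation B prefers B (5 > 0) — not an equilibrium.
(A, B): Nation A prefers B (3 > -3) — not an equilibrium.
(B, A): Nation A prefers A (-3 > -4) — not an equilibrium.
(B, B): Nation A gets 3 ≥ -3 from A, and Nation B gets 8 ≥ 8 from A — Nash equilibrium.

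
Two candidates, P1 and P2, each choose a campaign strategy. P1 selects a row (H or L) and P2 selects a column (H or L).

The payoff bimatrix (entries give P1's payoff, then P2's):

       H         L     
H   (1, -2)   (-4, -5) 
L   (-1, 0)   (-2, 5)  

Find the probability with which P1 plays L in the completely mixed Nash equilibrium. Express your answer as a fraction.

3/8

Let r be the probability that P1 plays H. In a completely mixed equilibrium, P2 must be indifferent between H and L.
P2's expected payoff from H is −2r; from L it is −5r + 5(1−r).
Setting these equal: −2r = −10r + 5, so r = 5/8.
Therefore P1 plays L with probability 1 − 5/8 = 3/8.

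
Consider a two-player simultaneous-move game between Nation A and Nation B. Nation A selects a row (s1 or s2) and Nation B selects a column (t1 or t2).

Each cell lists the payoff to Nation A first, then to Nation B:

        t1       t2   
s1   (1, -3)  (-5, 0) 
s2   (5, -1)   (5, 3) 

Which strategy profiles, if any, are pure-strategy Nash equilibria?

(s1, t1): Nation A prefers s2 (5 > 1); Nation B prefers t2 (0 > -3) — not an equilibrium.
(s1, t2): Nation A prefers s2 (5 > -5) — not an equilibrium.
(s2, t1): Nation B prefers t2 (3 > -1) — not an equilibrium.
(s2, t2): Nation A gets 5 ≥ -5 from s1, and Nation B gets 3 ≥ -1 from t1 — Nash equilibrium.

(s2, t2)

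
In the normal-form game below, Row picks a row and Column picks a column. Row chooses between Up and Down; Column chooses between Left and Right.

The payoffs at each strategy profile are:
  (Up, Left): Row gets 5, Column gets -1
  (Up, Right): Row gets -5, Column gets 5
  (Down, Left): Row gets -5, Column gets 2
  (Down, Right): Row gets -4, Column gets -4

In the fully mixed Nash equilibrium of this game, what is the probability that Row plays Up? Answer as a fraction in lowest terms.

1/2

Let p be the probability that Row plays Up. In a completely mixed equilibrium, Column must be indifferent between Left and Right.
Column's expected payoff from Left is −p + 2(1−p); from Right it is 5p − 4(1−p).
Setting these equal: −3p + 2 = 9p − 4, so p = 1/2.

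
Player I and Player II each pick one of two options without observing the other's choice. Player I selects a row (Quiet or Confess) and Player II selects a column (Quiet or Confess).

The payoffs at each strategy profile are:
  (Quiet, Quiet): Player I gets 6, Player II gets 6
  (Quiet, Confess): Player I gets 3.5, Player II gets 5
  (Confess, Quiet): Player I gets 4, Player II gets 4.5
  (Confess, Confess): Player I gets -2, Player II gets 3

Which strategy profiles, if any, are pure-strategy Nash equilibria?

(Quiet, Quiet): Player I gets 6 ≥ 4 from Confess, and Player II gets 6 ≥ 5 from Confess — Nash equilibrium.
(Quiet, Confess): Player II prefers Quiet (6 > 5) — not an equilibrium.
(Confess, Quiet): Player I prefers Quiet (6 > 4) — not an equilibrium.
(Confess, Confess): Player I prefers Quiet (3.5 > -2); Player II prefers Quiet (4.5 > 3) — not an equilibrium.

(Quiet, Quiet)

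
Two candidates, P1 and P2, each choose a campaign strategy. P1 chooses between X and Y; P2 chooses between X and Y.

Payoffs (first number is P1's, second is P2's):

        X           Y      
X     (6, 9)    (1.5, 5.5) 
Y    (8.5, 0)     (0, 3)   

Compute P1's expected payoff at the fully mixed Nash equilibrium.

First find y, the probability P2 plays X, from P1's indifference between X and Y: 6y + 1.5(1−y) = 8.5y, giving y = 3/8.
Since P1 is indifferent in equilibrium, P1's expected payoff equals the payoff from either row against (3/8, 5/8). Using X: 6(3/8) + 1.5(5/8) = 51/16.

51/16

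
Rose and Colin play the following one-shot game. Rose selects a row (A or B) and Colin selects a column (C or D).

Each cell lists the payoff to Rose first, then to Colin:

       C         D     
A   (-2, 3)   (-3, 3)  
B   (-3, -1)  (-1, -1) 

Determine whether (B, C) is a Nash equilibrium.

No

At (B, C), Rose earns -3; switching to A would give -2, so Rose would deviate.
Colin earns -1; switching to D would give -1, so Colin has no profitable deviation.
Since at least one player can profitably deviate, this is not a Nash equilibrium.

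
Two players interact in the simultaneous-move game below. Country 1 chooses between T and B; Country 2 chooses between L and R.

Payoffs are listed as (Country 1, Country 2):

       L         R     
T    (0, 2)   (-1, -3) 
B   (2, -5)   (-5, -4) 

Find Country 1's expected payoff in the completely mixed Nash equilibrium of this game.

First find q, the probability Country 2 plays L, from Country 1's indifference between T and B: −(1−q) = 2q − 5(1−q), giving q = 2/3.
Since Country 1 is indifferent in equilibrium, Country 1's expected payoff equals the payoff from either row against (2/3, 1/3). Using T: −(1/3) = -1/3.

-1/3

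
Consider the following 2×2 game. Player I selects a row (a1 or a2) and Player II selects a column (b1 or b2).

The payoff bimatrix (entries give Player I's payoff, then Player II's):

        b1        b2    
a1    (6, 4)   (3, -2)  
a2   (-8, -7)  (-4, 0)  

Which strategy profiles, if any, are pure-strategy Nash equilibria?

(a1, b1)

(a1, b1): Player I gets 6 ≥ -8 from a2, and Player II gets 4 ≥ -2 from b2 — Nash equilibrium.
(a1, b2): Player II prefers b1 (4 > -2) — not an equilibrium.
(a2, b1): Player I prefers a1 (6 > -8); Player II prefers b2 (0 > -7) — not an equilibrium.
(a2, b2): Player I prefers a1 (3 > -4) — not an equilibrium.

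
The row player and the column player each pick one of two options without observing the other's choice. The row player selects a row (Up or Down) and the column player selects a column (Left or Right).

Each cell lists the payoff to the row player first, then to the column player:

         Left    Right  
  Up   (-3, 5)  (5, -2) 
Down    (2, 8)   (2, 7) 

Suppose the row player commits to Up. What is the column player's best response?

Against Up, the column player earns 5 from Left and -2 from Right.
So Left is the best response.

Left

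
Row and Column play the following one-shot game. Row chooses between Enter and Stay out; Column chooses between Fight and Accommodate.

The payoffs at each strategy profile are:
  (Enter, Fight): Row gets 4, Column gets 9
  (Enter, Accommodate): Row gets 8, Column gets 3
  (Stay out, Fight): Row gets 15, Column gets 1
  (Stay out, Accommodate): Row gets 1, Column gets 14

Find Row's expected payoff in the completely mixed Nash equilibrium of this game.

58/9

First find y, the probability Column plays Fight, from Row's indifference between Enter and Stay out: 4y + 8(1−y) = 15y + (1−y), giving y = 7/18.
Since Row is indifferent in equilibrium, Row's expected payoff equals the payoff from either row against (7/18, 11/18). Using Enter: 4(7/18) + 8(11/18) = 58/9.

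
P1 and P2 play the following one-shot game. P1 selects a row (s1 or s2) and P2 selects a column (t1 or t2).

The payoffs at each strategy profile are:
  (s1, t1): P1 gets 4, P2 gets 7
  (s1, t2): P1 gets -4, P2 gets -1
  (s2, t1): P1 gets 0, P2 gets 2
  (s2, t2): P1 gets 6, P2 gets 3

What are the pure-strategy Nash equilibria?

(s1, t1) and (s2, t2)

(s1, t1): P1 gets 4 ≥ 0 from s2, and P2 gets 7 ≥ -1 from t2 — Nash equilibrium.
(s1, t2): P1 prefers s2 (6 > -4); P2 prefers t1 (7 > -1) — not an equilibrium.
(s2, t1): P1 prefers s1 (4 > 0); P2 prefers t2 (3 > 2) — not an equilibrium.
(s2, t2): P1 gets 6 ≥ -4 from s1, and P2 gets 3 ≥ 2 from t1 — Nash equilibrium.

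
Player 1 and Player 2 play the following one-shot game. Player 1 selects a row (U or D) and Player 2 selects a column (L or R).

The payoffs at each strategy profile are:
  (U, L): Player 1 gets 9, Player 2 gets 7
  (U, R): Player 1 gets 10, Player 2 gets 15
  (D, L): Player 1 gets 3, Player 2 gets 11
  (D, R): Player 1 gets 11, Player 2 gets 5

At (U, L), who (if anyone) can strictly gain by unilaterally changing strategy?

Player 1 at (U, L) earns 9; deviating to D yields 3 — not better.
Player 2 earns 7; deviating to R yields 15 — a strict improvement.
Only Player 2 has a strictly profitable deviation.

Player 2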